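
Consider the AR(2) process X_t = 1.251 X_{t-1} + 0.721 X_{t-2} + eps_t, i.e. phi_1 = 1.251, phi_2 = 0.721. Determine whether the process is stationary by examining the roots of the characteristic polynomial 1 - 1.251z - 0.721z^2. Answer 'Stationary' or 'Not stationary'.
\text{Not stationary}

The AR(p) characteristic polynomial is P(z) = 1 - 1.251z - 0.721z^2.
Stationarity requires all roots to lie outside the unit circle, i.e. |z| > 1 for every root.
Set 1 + (-1.251) z + (-0.721) z^2 = 0, i.e. a z^2 + b z + c = 0 with a = -0.721, b = -1.251, c = 1.
Discriminant D = b^2 - 4ac = (-1.251)^2 - 4*(-0.721)*1 = 1.565001 - (-2.884) = 4.449001.
D >= 0, so the roots are real: z = (-b +/- sqrt(D)) / (2a) = (1.251 +/- 2.109266) / (-1.442).
  z_1 = (1.251 + 2.109266) / (-1.442) = -2.3303,   |z_1| = 2.3303.
  z_2 = (1.251 - 2.109266) / (-1.442) = 0.5952,   |z_2| = 0.5952.
Moduli of all roots: 2.3303, 0.5952.
All moduli strictly greater than 1? No.
Verdict: Not stationary.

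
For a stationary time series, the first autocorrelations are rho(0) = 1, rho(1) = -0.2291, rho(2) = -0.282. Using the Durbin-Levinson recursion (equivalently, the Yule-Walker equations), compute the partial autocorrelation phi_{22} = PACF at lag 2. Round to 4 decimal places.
\phi_{22} = -0.3530

The PACF at lag k is phi_{kk}, the last component of the solution
to the Yule-Walker system G_k phi = r_k where
  (G_k)_{ij} = rho(|i - j|), (r_k)_i = rho(i), i,j = 1..k.
Equivalently, Durbin-Levinson gives phi_{kk} iteratively:
  phi_{11} = rho(1)
  phi_{kk} = [rho(k) - sum_{j=1..k-1} phi_{k-1,j} rho(k-j)]
            / [1 - sum_{j=1..k-1} phi_{k-1,j} rho(j)],
  phi_{k,j} = phi_{k-1,j} - phi_{kk} phi_{k-1,k-j},  j = 1..k-1.
Step k = 1:
  phi_11 = rho(1) = -0.2291.
Step k = 2:
  phi_22 = [rho(2) - phi_11 rho(1)] / [1 - phi_11 rho(1)] = [-0.282 - (-0.2291)(-0.2291)] / [1 - (-0.2291)(-0.2291)]
         = -0.33448681 / 0.94751319 = -0.353.
Therefore phi_{22} = -0.3530.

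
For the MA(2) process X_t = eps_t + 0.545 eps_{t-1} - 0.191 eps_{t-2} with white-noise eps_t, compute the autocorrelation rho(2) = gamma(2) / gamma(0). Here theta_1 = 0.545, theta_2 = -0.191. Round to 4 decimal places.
\rho(2) = -0.1432

For an MA(q) process with theta_0 = 1, the autocovariance is
  gamma(k) = sigma^2 * sum_{i=0..q-k} theta_i * theta_{i+k},
and rho(k) = gamma(k) / gamma(0). Sigma^2 cancels.
  numerator   = (1)*(-0.191) = -0.191.
  denominator = (1)^2 + (0.545)^2 + (-0.191)^2 = 1.333506.
  rho(2) = -0.191 / 1.333506 = -0.1432.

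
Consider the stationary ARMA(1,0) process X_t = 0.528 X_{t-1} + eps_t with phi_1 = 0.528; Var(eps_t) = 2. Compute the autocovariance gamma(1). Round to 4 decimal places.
\gamma(1) = 1.4642

Multiply the model equation by X_{t-k} and take expectations. With theta_0 = psi_0 = 1 and psi_j the MA(infinity) weights, this gives
  gamma(k) - sum_i phi_i gamma(k-i) = c_k,
  c_k = sigma^2 * sum_{j=k..q} theta_j psi_{j-k}   (c_k = 0 for k > q),
using gamma(-m) = gamma(m).
Pure AR (q = 0): c_0 = sigma^2 = 2, c_k = 0 for k >= 1.
Equations for k = 0 and k = 1 (AR order 1):
  gamma(0) = phi_1 gamma(1) + c_0
  gamma(1) = phi_1 gamma(0) + c_1
Substituting the second into the first: gamma(0) (1 - phi_1^2) = c_0 + phi_1 c_1, so
  gamma(0) = c_0 / (1 - phi_1^2) = 2 / (1 - (0.528)^2) = 2 / 0.721216 = 2.773094.
  gamma(1) = phi_1 gamma(0) = (0.528)(2.773094) = 1.464194.
Therefore gamma(1) = 1.4642 (to 4 decimal places).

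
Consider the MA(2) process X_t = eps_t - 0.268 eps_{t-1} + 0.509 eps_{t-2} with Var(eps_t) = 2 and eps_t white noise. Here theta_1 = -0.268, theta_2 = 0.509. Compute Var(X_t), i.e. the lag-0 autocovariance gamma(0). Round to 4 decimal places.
\gamma(0) = 2.6618

For an MA(q) process X_t = eps_t + sum_i theta_i eps_{t-i} with
Var(eps_t) = sigma^2, the variance is
  gamma(0) = sigma^2 * (1 + sum_i theta_i^2).
  sum_i theta_i^2 = (-0.268)^2 + (0.509)^2 = 0.071824 + 0.259081 = 0.330905.
  gamma(0) = 2 * (1 + 0.330905) = 2 * 1.330905 = 2.66181, which rounds to 2.6618.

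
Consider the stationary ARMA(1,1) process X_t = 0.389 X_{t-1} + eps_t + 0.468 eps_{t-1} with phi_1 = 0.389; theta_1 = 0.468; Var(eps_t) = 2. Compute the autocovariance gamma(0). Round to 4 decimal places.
\gamma(0) = 3.7308

Multiply the model equation by X_{t-k} and take expectations. With theta_0 = psi_0 = 1 and psi_j the MA(infinity) weights, this gives
  gamma(k) - sum_i phi_i gamma(k-i) = c_k,
  c_k = sigma^2 * sum_{j=k..q} theta_j psi_{j-k}   (c_k = 0 for k > q),
using gamma(-m) = gamma(m).
psi-weights needed (psi_j = theta_j + sum_i phi_i psi_{j-i}):
  psi_1 = theta_1 + phi_1 = 0.468 + (0.389) = 0.857
Right-hand sides:
  c_0 = sigma^2 (1 + theta_1 psi_1) = 2 * (1 + (0.468)(0.857)) = 2 * 1.401076 = 2.802152
  c_1 = sigma^2 theta_1 = 2 * (0.468) = 0.936
  c_2 = 0
Equations for k = 0 and k = 1 (AR order 1):
  gamma(0) = phi_1 gamma(1) + c_0
  gamma(1) = phi_1 gamma(0) + c_1
Substituting the second into the first: gamma(0) (1 - phi_1^2) = c_0 + phi_1 c_1, so
  gamma(0) = (c_0 + phi_1 c_1) / (1 - phi_1^2) = (2.802152 + (0.389)(0.936)) / (1 - (0.389)^2) = 3.166256 / 0.848679 = 3.730805.
Therefore gamma(0) = 3.7308 (to 4 decimal places).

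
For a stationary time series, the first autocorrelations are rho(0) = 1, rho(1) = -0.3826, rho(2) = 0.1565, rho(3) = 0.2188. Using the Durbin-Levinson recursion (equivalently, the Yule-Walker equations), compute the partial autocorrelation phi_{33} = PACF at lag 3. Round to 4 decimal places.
\phi_{33} = 0.3310

The PACF at lag k is phi_{kk}, the last component of the solution
to the Yule-Walker system G_k phi = r_k where
  (G_k)_{ij} = rho(|i - j|), (r_k)_i = rho(i), i,j = 1..k.
Equivalently, Durbin-Levinson gives phi_{kk} iteratively:
  phi_{11} = rho(1)
  phi_{kk} = [rho(k) - sum_{j=1..k-1} phi_{k-1,j} rho(k-j)]
            / [1 - sum_{j=1..k-1} phi_{k-1,j} rho(j)],
  phi_{k,j} = phi_{k-1,j} - phi_{kk} phi_{k-1,k-j},  j = 1..k-1.
Step k = 1:
  phi_11 = rho(1) = -0.3826.
Step k = 2:
  phi_22 = [rho(2) - phi_11 rho(1)] / [1 - phi_11 rho(1)] = [0.1565 - (-0.3826)(-0.3826)] / [1 - (-0.3826)(-0.3826)]
         = 0.01011724 / 0.85361724 = 0.011852.
  Update: phi_21 = phi_11 - phi_22 phi_11 = -0.3826 - (0.011852)(-0.3826) = -0.378065.
Step k = 3:
  phi_33 = [rho(3) - phi_21 rho(2) - phi_22 rho(1)] / [1 - phi_21 rho(1) - phi_22 rho(2)]
    numerator   = 0.2188 - (-0.378065)(0.1565) - (0.011852)(-0.3826) = 0.28250188
    denominator = 1 - (-0.378065)(-0.3826) - (0.011852)(0.1565) = 0.85349733
  phi_33 = 0.28250188 / 0.85349733 = 0.331.
Therefore phi_{33} = 0.3310.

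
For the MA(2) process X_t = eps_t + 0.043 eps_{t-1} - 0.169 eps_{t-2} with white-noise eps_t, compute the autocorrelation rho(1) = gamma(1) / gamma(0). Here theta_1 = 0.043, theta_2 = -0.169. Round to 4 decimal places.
\rho(1) = 0.0347

For an MA(q) process with theta_0 = 1, the autocovariance is
  gamma(k) = sigma^2 * sum_{i=0..q-k} theta_i * theta_{i+k},
and rho(k) = gamma(k) / gamma(0). Sigma^2 cancels.
  numerator   = (1)*(0.043) + (0.043)*(-0.169) = 0.035733.
  denominator = (1)^2 + (0.043)^2 + (-0.169)^2 = 1.03041.
  rho(1) = 0.035733 / 1.03041 = 0.0347.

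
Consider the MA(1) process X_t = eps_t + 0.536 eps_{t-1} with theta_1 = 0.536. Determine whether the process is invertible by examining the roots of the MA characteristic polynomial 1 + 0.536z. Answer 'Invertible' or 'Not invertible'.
\text{Invertible}

The MA(q) characteristic polynomial is P(z) = 1 + 0.536z.
Invertibility requires all roots to lie outside the unit circle, i.e. |z| > 1 for every root.
This is linear in z: 1 + (0.536) z = 0  =>  z = -1/(0.536) = -1.865672,  |z| = 1.865672.
Moduli of all roots: 1.8657.
All moduli strictly greater than 1? Yes.
Verdict: Invertible.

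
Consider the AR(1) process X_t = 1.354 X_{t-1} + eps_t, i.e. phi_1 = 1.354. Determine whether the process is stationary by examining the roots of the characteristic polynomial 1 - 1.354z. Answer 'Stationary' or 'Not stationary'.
\text{Not stationary}

The AR(p) characteristic polynomial is P(z) = 1 - 1.354z.
Stationarity requires all roots to lie outside the unit circle, i.e. |z| > 1 for every root.
This is linear in z: 1 + (-1.354) z = 0  =>  z = -1/(-1.354) = 0.738552,  |z| = 0.738552.
Moduli of all roots: 0.7386.
All moduli strictly greater than 1? No.
Verdict: Not stationary.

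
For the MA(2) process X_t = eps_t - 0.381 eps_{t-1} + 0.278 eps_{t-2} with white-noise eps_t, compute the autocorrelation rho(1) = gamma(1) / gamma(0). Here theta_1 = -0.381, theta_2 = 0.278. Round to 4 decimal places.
\rho(1) = -0.3983

For an MA(q) process with theta_0 = 1, the autocovariance is
  gamma(k) = sigma^2 * sum_{i=0..q-k} theta_i * theta_{i+k},
and rho(k) = gamma(k) / gamma(0). Sigma^2 cancels.
  numerator   = (1)*(-0.381) + (-0.381)*(0.278) = -0.486918.
  denominator = (1)^2 + (-0.381)^2 + (0.278)^2 = 1.222445.
  rho(1) = -0.486918 / 1.222445 = -0.3983.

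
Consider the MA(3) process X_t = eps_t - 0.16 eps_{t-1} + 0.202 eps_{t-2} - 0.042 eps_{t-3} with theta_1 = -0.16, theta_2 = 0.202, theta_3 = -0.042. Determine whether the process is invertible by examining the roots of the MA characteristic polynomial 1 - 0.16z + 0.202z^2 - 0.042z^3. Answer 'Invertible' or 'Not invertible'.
\text{Invertible}

The MA(q) characteristic polynomial is P(z) = 1 - 0.16z + 0.202z^2 - 0.042z^3.
Invertibility requires all roots to lie outside the unit circle, i.e. |z| > 1 for every root.
Degree 3: look for a simple real root z0 first, then factor out (1 - z/z0) and solve the remaining quadratic.
Testing z0 = 5: P(5) = 1 + (-0.16)(5) + (0.202)(5)^2 + (-0.042)(5)^3
  = 1 + (-0.8) + (5.05) + (-5.25) = 0.  So z_0 = 5 is a root, |z_0| = 5.
Divide out the factor (1 - 0.2 z) = (1 - z/z0) (since 1/z0 = 0.2):
  P(z) = (1 - 0.2 z)(1 + (0.04) z + (0.21) z^2)
  [check: z-coef 0.04 - (0.2) = -0.16; z^2-coef 0.21 - (0.2)(0.04) = 0.202; z^3-coef -(0.2)(0.21) = -0.042.]
Remaining roots from the quadratic factor 1 + (0.04) z + (0.21) z^2:
  Set 1 + (0.04) z + (0.21) z^2 = 0, i.e. a z^2 + b z + c = 0 with a = 0.21, b = 0.04, c = 1.
  Discriminant D = b^2 - 4ac = (0.04)^2 - 4*(0.21)*1 = 0.0016 - (0.84) = -0.8384.
  D < 0, so the roots are the complex-conjugate pair z = (-b +/- i sqrt(-D)) / (2a) = -0.0952 +/- 2.1801i.
  For a conjugate pair |z|^2 = z * conj(z) = (product of roots) = c/a = 1/(0.21) = 4.761905, so |z| = sqrt(4.761905) = 2.1822 for both roots.
Moduli of all roots: 5.0000, 2.1822, 2.1822.
All moduli strictly greater than 1? Yes.
Verdict: Invertible.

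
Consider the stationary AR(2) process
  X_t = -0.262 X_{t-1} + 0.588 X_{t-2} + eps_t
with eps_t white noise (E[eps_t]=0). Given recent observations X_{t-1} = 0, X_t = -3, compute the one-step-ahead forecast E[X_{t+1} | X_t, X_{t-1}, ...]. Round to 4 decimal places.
E[X_{t+1} \mid \mathcal F_t] = 0.7860

For an AR(p) model X_t = c + sum_i phi_i X_{t-i} + eps_t, the
one-step-ahead conditional mean is
  E[X_{t+1} | X_t, ...] = c + sum_i phi_i X_{t+1-i}.
Substitute known values:
  E[X_{t+1} | ...] = (-0.262) * (-3) + (0.588) * (0)
                   = 0.7860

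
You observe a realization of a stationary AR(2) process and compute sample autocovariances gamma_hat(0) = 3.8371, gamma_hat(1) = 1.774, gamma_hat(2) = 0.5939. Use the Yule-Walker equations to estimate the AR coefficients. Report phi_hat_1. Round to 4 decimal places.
\hat\phi_{1} = 0.4970

The Yule-Walker equations for an AR(p) process read, in matrix form,
  Gamma_p phi = r_p,   with   (Gamma_p)_{ij} = gamma(|i - j|),
                       (r_p)_i = gamma(i),   i,j = 1..p.
Substitute the sample gammas (Toeplitz matrix and right-hand side of size 2):
  Gamma_p = [[3.8371, 1.774], [1.774, 3.8371]]
  r_p     = [1.774, 0.5939]
Written out:
  3.8371 phi_1 + 1.774 phi_2 = 1.774
  1.774 phi_1 + 3.8371 phi_2 = 0.5939
Solve by Cramer's rule:
  det = gamma(0)^2 - gamma(1)^2 = (3.8371)^2 - (1.774)^2 = 14.72333641 - 3.147076 = 11.57626041
  phi_hat_1 = [gamma(1) gamma(0) - gamma(1) gamma(2)] / det = [(1.774)(3.8371) - (1.774)(0.5939)] / 11.57626041 = 5.7534368 / 11.57626041 = 0.497
  phi_hat_2 = [gamma(0) gamma(2) - gamma(1)^2] / det = [(3.8371)(0.5939) - (1.774)^2] / 11.57626041 = -0.86822231 / 11.57626041 = -0.075
So phi_hat = [0.4970, -0.0750].
Therefore phi_hat_1 = 0.4970.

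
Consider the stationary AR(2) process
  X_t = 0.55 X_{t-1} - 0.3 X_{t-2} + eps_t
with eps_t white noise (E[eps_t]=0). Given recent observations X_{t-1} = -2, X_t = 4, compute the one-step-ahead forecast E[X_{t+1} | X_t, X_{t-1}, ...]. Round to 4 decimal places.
E[X_{t+1} \mid \mathcal F_t] = 2.8000

For an AR(p) model X_t = c + sum_i phi_i X_{t-i} + eps_t, the
one-step-ahead conditional mean is
  E[X_{t+1} | X_t, ...] = c + sum_i phi_i X_{t+1-i}.
Substitute known values:
  E[X_{t+1} | ...] = (0.55) * (4) + (-0.3) * (-2)
                   = 2.8000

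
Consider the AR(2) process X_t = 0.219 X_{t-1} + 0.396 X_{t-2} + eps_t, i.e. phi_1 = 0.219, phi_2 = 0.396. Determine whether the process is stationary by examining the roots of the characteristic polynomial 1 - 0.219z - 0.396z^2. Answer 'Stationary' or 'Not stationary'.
\text{Stationary}

The AR(p) characteristic polynomial is P(z) = 1 - 0.219z - 0.396z^2.
Stationarity requires all roots to lie outside the unit circle, i.e. |z| > 1 for every root.
Set 1 + (-0.219) z + (-0.396) z^2 = 0, i.e. a z^2 + b z + c = 0 with a = -0.396, b = -0.219, c = 1.
Discriminant D = b^2 - 4ac = (-0.219)^2 - 4*(-0.396)*1 = 0.047961 - (-1.584) = 1.631961.
D >= 0, so the roots are real: z = (-b +/- sqrt(D)) / (2a) = (0.219 +/- 1.277482) / (-0.792).
  z_1 = (0.219 + 1.277482) / (-0.792) = -1.8895,   |z_1| = 1.8895.
  z_2 = (0.219 - 1.277482) / (-0.792) = 1.3365,   |z_2| = 1.3365.
Moduli of all roots: 1.8895, 1.3365.
All moduli strictly greater than 1? Yes.
Verdict: Stationary.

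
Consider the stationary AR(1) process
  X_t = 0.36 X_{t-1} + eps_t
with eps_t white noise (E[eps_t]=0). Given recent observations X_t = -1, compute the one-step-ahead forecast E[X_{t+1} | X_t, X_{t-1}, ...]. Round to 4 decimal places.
E[X_{t+1} \mid \mathcal F_t] = -0.3600

For an AR(p) model X_t = c + sum_i phi_i X_{t-i} + eps_t, the
one-step-ahead conditional mean is
  E[X_{t+1} | X_t, ...] = c + sum_i phi_i X_{t+1-i}.
Substitute known values:
  E[X_{t+1} | ...] = (0.36) * (-1)
                   = -0.3600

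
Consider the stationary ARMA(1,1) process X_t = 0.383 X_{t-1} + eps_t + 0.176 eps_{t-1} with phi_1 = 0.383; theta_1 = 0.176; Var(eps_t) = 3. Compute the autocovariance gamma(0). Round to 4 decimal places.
\gamma(0) = 4.0986

Multiply the model equation by X_{t-k} and take expectations. With theta_0 = psi_0 = 1 and psi_j the MA(infinity) weights, this gives
  gamma(k) - sum_i phi_i gamma(k-i) = c_k,
  c_k = sigma^2 * sum_{j=k..q} theta_j psi_{j-k}   (c_k = 0 for k > q),
using gamma(-m) = gamma(m).
psi-weights needed (psi_j = theta_j + sum_i phi_i psi_{j-i}):
  psi_1 = theta_1 + phi_1 = 0.176 + (0.383) = 0.559
Right-hand sides:
  c_0 = sigma^2 (1 + theta_1 psi_1) = 3 * (1 + (0.176)(0.559)) = 3 * 1.098384 = 3.295152
  c_1 = sigma^2 theta_1 = 3 * (0.176) = 0.528
  c_2 = 0
Equations for k = 0 and k = 1 (AR order 1):
  gamma(0) = phi_1 gamma(1) + c_0
  gamma(1) = phi_1 gamma(0) + c_1
Substituting the second into the first: gamma(0) (1 - phi_1^2) = c_0 + phi_1 c_1, so
  gamma(0) = (c_0 + phi_1 c_1) / (1 - phi_1^2) = (3.295152 + (0.383)(0.528)) / (1 - (0.383)^2) = 3.497376 / 0.853311 = 4.098595.
Therefore gamma(0) = 4.0986 (to 4 decimal places).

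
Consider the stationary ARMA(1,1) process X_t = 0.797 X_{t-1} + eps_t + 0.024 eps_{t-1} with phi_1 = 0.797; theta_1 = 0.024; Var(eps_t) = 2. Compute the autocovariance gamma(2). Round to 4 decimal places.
\gamma(2) = 3.6561

Multiply the model equation by X_{t-k} and take expectations. With theta_0 = psi_0 = 1 and psi_j the MA(infinity) weights, this gives
  gamma(k) - sum_i phi_i gamma(k-i) = c_k,
  c_k = sigma^2 * sum_{j=k..q} theta_j psi_{j-k}   (c_k = 0 for k > q),
using gamma(-m) = gamma(m).
psi-weights needed (psi_j = theta_j + sum_i phi_i psi_{j-i}):
  psi_1 = theta_1 + phi_1 = 0.024 + (0.797) = 0.821
Right-hand sides:
  c_0 = sigma^2 (1 + theta_1 psi_1) = 2 * (1 + (0.024)(0.821)) = 2 * 1.019704 = 2.039408
  c_1 = sigma^2 theta_1 = 2 * (0.024) = 0.048
  c_2 = 0
Equations for k = 0 and k = 1 (AR order 1):
  gamma(0) = phi_1 gamma(1) + c_0
  gamma(1) = phi_1 gamma(0) + c_1
Substituting the second into the first: gamma(0) (1 - phi_1^2) = c_0 + phi_1 c_1, so
  gamma(0) = (c_0 + phi_1 c_1) / (1 - phi_1^2) = (2.039408 + (0.797)(0.048)) / (1 - (0.797)^2) = 2.077664 / 0.364791 = 5.695491.
  gamma(1) = phi_1 gamma(0) + c_1 = (0.797)(5.695491) + (0.048) = 4.587307.
For k = 2 (> q): gamma(2) = phi_1 gamma(1) = (0.797)(4.587307) = 3.656083.
Therefore gamma(2) = 3.6561 (to 4 decimal places).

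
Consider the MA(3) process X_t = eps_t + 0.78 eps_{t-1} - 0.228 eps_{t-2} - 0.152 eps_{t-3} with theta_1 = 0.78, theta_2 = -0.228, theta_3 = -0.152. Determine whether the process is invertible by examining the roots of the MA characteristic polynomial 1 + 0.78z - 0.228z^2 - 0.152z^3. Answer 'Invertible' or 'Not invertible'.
\text{Invertible}

The MA(q) characteristic polynomial is P(z) = 1 + 0.78z - 0.228z^2 - 0.152z^3.
Invertibility requires all roots to lie outside the unit circle, i.e. |z| > 1 for every root.
Degree 3: look for a simple real root z0 first, then factor out (1 - z/z0) and solve the remaining quadratic.
Testing z0 = -2.5: P(-2.5) = 1 + (0.78)(-2.5) + (-0.228)(-2.5)^2 + (-0.152)(-2.5)^3
  = 1 + (-1.95) + (-1.425) + (2.375) = 0.  So z_0 = -2.5 is a root, |z_0| = 2.5.
Divide out the factor (1 + 0.4 z) = (1 - z/z0) (since 1/z0 = -0.4):
  P(z) = (1 + 0.4 z)(1 + (0.38) z + (-0.38) z^2)
  [check: z-coef 0.38 - (-0.4) = 0.78; z^2-coef -0.38 - (-0.4)(0.38) = -0.228; z^3-coef -(-0.4)(-0.38) = -0.152.]
Remaining roots from the quadratic factor 1 + (0.38) z + (-0.38) z^2:
  Set 1 + (0.38) z + (-0.38) z^2 = 0, i.e. a z^2 + b z + c = 0 with a = -0.38, b = 0.38, c = 1.
  Discriminant D = b^2 - 4ac = (0.38)^2 - 4*(-0.38)*1 = 0.1444 - (-1.52) = 1.6644.
  D >= 0, so the roots are real: z = (-b +/- sqrt(D)) / (2a) = (-0.38 +/- 1.290116) / (-0.76).
    z_1 = (-0.38 + 1.290116) / (-0.76) = -1.1975,   |z_1| = 1.1975.
    z_2 = (-0.38 - 1.290116) / (-0.76) = 2.1975,   |z_2| = 2.1975.
Moduli of all roots: 2.5000, 1.1975, 2.1975.
All moduli strictly greater than 1? Yes.
Verdict: Invertible.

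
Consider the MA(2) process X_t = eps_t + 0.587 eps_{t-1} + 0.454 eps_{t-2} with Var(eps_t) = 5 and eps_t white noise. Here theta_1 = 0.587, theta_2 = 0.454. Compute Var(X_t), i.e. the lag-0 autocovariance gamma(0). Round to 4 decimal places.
\gamma(0) = 7.7534

For an MA(q) process X_t = eps_t + sum_i theta_i eps_{t-i} with
Var(eps_t) = sigma^2, the variance is
  gamma(0) = sigma^2 * (1 + sum_i theta_i^2).
  sum_i theta_i^2 = (0.587)^2 + (0.454)^2 = 0.344569 + 0.206116 = 0.550685.
  gamma(0) = 5 * (1 + 0.550685) = 5 * 1.550685 = 7.753425, which rounds to 7.7534.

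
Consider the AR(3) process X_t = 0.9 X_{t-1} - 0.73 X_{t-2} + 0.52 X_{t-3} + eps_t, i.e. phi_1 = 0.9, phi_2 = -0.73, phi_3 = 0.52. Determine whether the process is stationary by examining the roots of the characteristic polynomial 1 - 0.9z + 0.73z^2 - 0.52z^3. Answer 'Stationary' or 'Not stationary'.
\text{Stationary}

The AR(p) characteristic polynomial is P(z) = 1 - 0.9z + 0.73z^2 - 0.52z^3.
Stationarity requires all roots to lie outside the unit circle, i.e. |z| > 1 for every root.
Degree 3: look for a simple real root z0 first, then factor out (1 - z/z0) and solve the remaining quadratic.
Testing z0 = 1.25: P(1.25) = 1 + (-0.9)(1.25) + (0.73)(1.25)^2 + (-0.52)(1.25)^3
  = 1 + (-1.125) + (1.140625) + (-1.015625) = 0.  So z_0 = 1.25 is a root, |z_0| = 1.25.
Divide out the factor (1 - 0.8 z) = (1 - z/z0) (since 1/z0 = 0.8):
  P(z) = (1 - 0.8 z)(1 + (-0.1) z + (0.65) z^2)
  [check: z-coef -0.1 - (0.8) = -0.9; z^2-coef 0.65 - (0.8)(-0.1) = 0.73; z^3-coef -(0.8)(0.65) = -0.52.]
Remaining roots from the quadratic factor 1 + (-0.1) z + (0.65) z^2:
  Set 1 + (-0.1) z + (0.65) z^2 = 0, i.e. a z^2 + b z + c = 0 with a = 0.65, b = -0.1, c = 1.
  Discriminant D = b^2 - 4ac = (-0.1)^2 - 4*(0.65)*1 = 0.01 - (2.6) = -2.59.
  D < 0, so the roots are the complex-conjugate pair z = (-b +/- i sqrt(-D)) / (2a) = 0.0769 +/- 1.238i.
  For a conjugate pair |z|^2 = z * conj(z) = (product of roots) = c/a = 1/(0.65) = 1.538462, so |z| = sqrt(1.538462) = 1.2403 for both roots.
Moduli of all roots: 1.2500, 1.2403, 1.2403.
All moduli strictly greater than 1? Yes.
Verdict: Stationary.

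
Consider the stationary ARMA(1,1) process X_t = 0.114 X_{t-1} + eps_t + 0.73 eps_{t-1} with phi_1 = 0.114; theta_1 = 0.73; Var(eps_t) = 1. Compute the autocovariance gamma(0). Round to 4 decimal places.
\gamma(0) = 1.7217

Multiply the model equation by X_{t-k} and take expectations. With theta_0 = psi_0 = 1 and psi_j the MA(infinity) weights, this gives
  gamma(k) - sum_i phi_i gamma(k-i) = c_k,
  c_k = sigma^2 * sum_{j=k..q} theta_j psi_{j-k}   (c_k = 0 for k > q),
using gamma(-m) = gamma(m).
psi-weights needed (psi_j = theta_j + sum_i phi_i psi_{j-i}):
  psi_1 = theta_1 + phi_1 = 0.73 + (0.114) = 0.844
Right-hand sides:
  c_0 = sigma^2 (1 + theta_1 psi_1) = 1 * (1 + (0.73)(0.844)) = 1 * 1.61612 = 1.61612
  c_1 = sigma^2 theta_1 = 1 * (0.73) = 0.73
  c_2 = 0
Equations for k = 0 and k = 1 (AR order 1):
  gamma(0) = phi_1 gamma(1) + c_0
  gamma(1) = phi_1 gamma(0) + c_1
Substituting the second into the first: gamma(0) (1 - phi_1^2) = c_0 + phi_1 c_1, so
  gamma(0) = (c_0 + phi_1 c_1) / (1 - phi_1^2) = (1.61612 + (0.114)(0.73)) / (1 - (0.114)^2) = 1.69934 / 0.987004 = 1.721715.
Therefore gamma(0) = 1.7217 (to 4 decimal places).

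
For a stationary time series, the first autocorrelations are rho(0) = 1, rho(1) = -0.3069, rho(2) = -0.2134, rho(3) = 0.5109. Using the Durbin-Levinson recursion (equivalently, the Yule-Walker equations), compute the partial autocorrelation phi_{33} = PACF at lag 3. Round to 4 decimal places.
\phi_{33} = 0.3980

The PACF at lag k is phi_{kk}, the last component of the solution
to the Yule-Walker system G_k phi = r_k where
  (G_k)_{ij} = rho(|i - j|), (r_k)_i = rho(i), i,j = 1..k.
Equivalently, Durbin-Levinson gives phi_{kk} iteratively:
  phi_{11} = rho(1)
  phi_{kk} = [rho(k) - sum_{j=1..k-1} phi_{k-1,j} rho(k-j)]
            / [1 - sum_{j=1..k-1} phi_{k-1,j} rho(j)],
  phi_{k,j} = phi_{k-1,j} - phi_{kk} phi_{k-1,k-j},  j = 1..k-1.
Step k = 1:
  phi_11 = rho(1) = -0.3069.
Step k = 2:
  phi_22 = [rho(2) - phi_11 rho(1)] / [1 - phi_11 rho(1)] = [-0.2134 - (-0.3069)(-0.3069)] / [1 - (-0.3069)(-0.3069)]
         = -0.30758761 / 0.90581239 = -0.339571.
  Update: phi_21 = phi_11 - phi_22 phi_11 = -0.3069 - (-0.339571)(-0.3069) = -0.411114.
Step k = 3:
  phi_33 = [rho(3) - phi_21 rho(2) - phi_22 rho(1)] / [1 - phi_21 rho(1) - phi_22 rho(2)]
    numerator   = 0.5109 - (-0.411114)(-0.2134) - (-0.339571)(-0.3069) = 0.31895386
    denominator = 1 - (-0.411114)(-0.3069) - (-0.339571)(-0.2134) = 0.80136456
  phi_33 = 0.31895386 / 0.80136456 = 0.398.
Therefore phi_{33} = 0.3980.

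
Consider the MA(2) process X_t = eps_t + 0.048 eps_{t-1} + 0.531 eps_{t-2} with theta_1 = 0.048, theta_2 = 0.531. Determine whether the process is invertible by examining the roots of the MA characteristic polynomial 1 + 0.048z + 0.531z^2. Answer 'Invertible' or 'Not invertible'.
\text{Invertible}

The MA(q) characteristic polynomial is P(z) = 1 + 0.048z + 0.531z^2.
Invertibility requires all roots to lie outside the unit circle, i.e. |z| > 1 for every root.
Set 1 + (0.048) z + (0.531) z^2 = 0, i.e. a z^2 + b z + c = 0 with a = 0.531, b = 0.048, c = 1.
Discriminant D = b^2 - 4ac = (0.048)^2 - 4*(0.531)*1 = 0.002304 - (2.124) = -2.121696.
D < 0, so the roots are the complex-conjugate pair z = (-b +/- i sqrt(-D)) / (2a) = -0.0452 +/- 1.3716i.
For a conjugate pair |z|^2 = z * conj(z) = (product of roots) = c/a = 1/(0.531) = 1.883239, so |z| = sqrt(1.883239) = 1.3723 for both roots.
Moduli of all roots: 1.3723, 1.3723.
All moduli strictly greater than 1? Yes.
Verdict: Invertible.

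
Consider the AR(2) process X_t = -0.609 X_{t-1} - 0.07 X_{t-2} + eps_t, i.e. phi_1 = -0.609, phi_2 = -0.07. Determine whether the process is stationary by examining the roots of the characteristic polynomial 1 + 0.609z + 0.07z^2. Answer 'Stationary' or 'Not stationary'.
\text{Stationary}

The AR(p) characteristic polynomial is P(z) = 1 + 0.609z + 0.07z^2.
Stationarity requires all roots to lie outside the unit circle, i.e. |z| > 1 for every root.
Set 1 + (0.609) z + (0.07) z^2 = 0, i.e. a z^2 + b z + c = 0 with a = 0.07, b = 0.609, c = 1.
Discriminant D = b^2 - 4ac = (0.609)^2 - 4*(0.07)*1 = 0.370881 - (0.28) = 0.090881.
D >= 0, so the roots are real: z = (-b +/- sqrt(D)) / (2a) = (-0.609 +/- 0.301465) / (0.14).
  z_1 = (-0.609 + 0.301465) / (0.14) = -2.1967,   |z_1| = 2.1967.
  z_2 = (-0.609 - 0.301465) / (0.14) = -6.5033,   |z_2| = 6.5033.
Moduli of all roots: 2.1967, 6.5033.
All moduli strictly greater than 1? Yes.
Verdict: Stationary.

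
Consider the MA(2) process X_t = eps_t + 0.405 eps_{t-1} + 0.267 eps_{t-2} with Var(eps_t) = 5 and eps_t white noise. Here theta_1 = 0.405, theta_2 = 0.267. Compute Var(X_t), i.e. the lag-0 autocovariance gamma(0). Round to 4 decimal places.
\gamma(0) = 6.1766

For an MA(q) process X_t = eps_t + sum_i theta_i eps_{t-i} with
Var(eps_t) = sigma^2, the variance is
  gamma(0) = sigma^2 * (1 + sum_i theta_i^2).
  sum_i theta_i^2 = (0.405)^2 + (0.267)^2 = 0.164025 + 0.071289 = 0.235314.
  gamma(0) = 5 * (1 + 0.235314) = 5 * 1.235314 = 6.17657, which rounds to 6.1766.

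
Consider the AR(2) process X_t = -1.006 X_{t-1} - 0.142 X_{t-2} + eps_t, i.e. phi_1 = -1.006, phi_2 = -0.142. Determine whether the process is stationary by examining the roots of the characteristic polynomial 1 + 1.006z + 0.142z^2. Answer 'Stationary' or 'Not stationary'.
\text{Stationary}

The AR(p) characteristic polynomial is P(z) = 1 + 1.006z + 0.142z^2.
Stationarity requires all roots to lie outside the unit circle, i.e. |z| > 1 for every root.
Set 1 + (1.006) z + (0.142) z^2 = 0, i.e. a z^2 + b z + c = 0 with a = 0.142, b = 1.006, c = 1.
Discriminant D = b^2 - 4ac = (1.006)^2 - 4*(0.142)*1 = 1.012036 - (0.568) = 0.444036.
D >= 0, so the roots are real: z = (-b +/- sqrt(D)) / (2a) = (-1.006 +/- 0.66636) / (0.284).
  z_1 = (-1.006 + 0.66636) / (0.284) = -1.1959,   |z_1| = 1.1959.
  z_2 = (-1.006 - 0.66636) / (0.284) = -5.8886,   |z_2| = 5.8886.
Moduli of all roots: 1.1959, 5.8886.
All moduli strictly greater than 1? Yes.
Verdict: Stationary.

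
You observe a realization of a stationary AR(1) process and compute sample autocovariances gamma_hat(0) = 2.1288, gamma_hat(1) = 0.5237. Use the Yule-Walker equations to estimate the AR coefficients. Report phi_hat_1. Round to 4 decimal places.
\hat\phi_{1} = 0.2460

The Yule-Walker equations for an AR(p) process read, in matrix form,
  Gamma_p phi = r_p,   with   (Gamma_p)_{ij} = gamma(|i - j|),
                       (r_p)_i = gamma(i),   i,j = 1..p.
Substitute the sample gammas (Toeplitz matrix and right-hand side of size 1):
  Gamma_p = [[2.1288]]
  r_p     = [0.5237]
With p = 1 this is the single equation gamma(0) phi_1 = gamma(1):
  phi_hat_1 = gamma(1) / gamma(0) = 0.5237 / 2.1288 = 0.2460.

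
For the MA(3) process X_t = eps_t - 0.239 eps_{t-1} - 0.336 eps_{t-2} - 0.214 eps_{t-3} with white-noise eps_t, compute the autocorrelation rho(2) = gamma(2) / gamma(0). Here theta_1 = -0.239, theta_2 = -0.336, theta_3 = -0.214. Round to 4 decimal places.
\rho(2) = -0.2343

For an MA(q) process with theta_0 = 1, the autocovariance is
  gamma(k) = sigma^2 * sum_{i=0..q-k} theta_i * theta_{i+k},
and rho(k) = gamma(k) / gamma(0). Sigma^2 cancels.
  numerator   = (1)*(-0.336) + (-0.239)*(-0.214) = -0.284854.
  denominator = (1)^2 + (-0.239)^2 + (-0.336)^2 + (-0.214)^2 = 1.215813.
  rho(2) = -0.284854 / 1.215813 = -0.2343.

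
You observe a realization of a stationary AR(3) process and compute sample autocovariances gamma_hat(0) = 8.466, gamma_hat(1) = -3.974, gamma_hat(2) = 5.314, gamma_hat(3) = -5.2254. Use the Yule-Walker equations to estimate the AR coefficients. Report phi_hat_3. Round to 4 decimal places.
\hat\phi_{3} = -0.4080

The Yule-Walker equations for an AR(p) process read, in matrix form,
  Gamma_p phi = r_p,   with   (Gamma_p)_{ij} = gamma(|i - j|),
                       (r_p)_i = gamma(i),   i,j = 1..p.
Substitute the sample gammas (Toeplitz matrix and right-hand side of size 3):
  Gamma_p = [[8.466, -3.974, 5.314], [-3.974, 8.466, -3.974], [5.314, -3.974, 8.466]]
  r_p     = [-3.974, 5.314, -5.2254]
Written out (R1..R3):
  (R1) 8.466 phi_1 - 3.974 phi_2 + 5.314 phi_3 = -3.974
  (R2) -3.974 phi_1 + 8.466 phi_2 - 3.974 phi_3 = 5.314
  (R3) 5.314 phi_1 - 3.974 phi_2 + 8.466 phi_3 = -5.2254
Gaussian elimination:
  R2 <- R2 - (-3.974/8.466) R1 = R2 - (-0.469407) R1:  6.600576 phi_2 - 1.479571 phi_3 = 3.448576
  R3 <- R3 - (5.314/8.466) R1 = R3 - (0.627687) R1:  -1.479571 phi_2 + 5.13047 phi_3 = -2.730971
  R3 <- R3 - (-1.479571/6.600576) R2 = R3 - (-0.224158) R2:  4.798813 phi_3 = -1.957946
Back-substitution:
  phi_hat_3 = -1.957946 / 4.798813 = -0.408006
  phi_hat_2 = (3.448576 - (-1.479571)(-0.408006)) / 6.600576 = 0.431008
  phi_hat_1 = (-3.974 - (-3.974)(0.431008) - (5.314)(-0.408006)) / 8.466 = -0.010988
So phi_hat = [-0.0110, 0.4310, -0.4080].
Therefore phi_hat_3 = -0.4080.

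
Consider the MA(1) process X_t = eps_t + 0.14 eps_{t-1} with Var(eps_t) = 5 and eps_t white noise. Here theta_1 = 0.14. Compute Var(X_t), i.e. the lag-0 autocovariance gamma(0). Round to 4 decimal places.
\gamma(0) = 5.0980

For an MA(q) process X_t = eps_t + sum_i theta_i eps_{t-i} with
Var(eps_t) = sigma^2, the variance is
  gamma(0) = sigma^2 * (1 + sum_i theta_i^2).
  sum_i theta_i^2 = (0.14)^2 = 0.0196.
  gamma(0) = 5 * (1 + 0.0196) = 5 * 1.0196 = 5.098, which rounds to 5.0980.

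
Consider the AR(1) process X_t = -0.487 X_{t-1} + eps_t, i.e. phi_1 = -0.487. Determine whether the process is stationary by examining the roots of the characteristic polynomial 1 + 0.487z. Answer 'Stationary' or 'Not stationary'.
\text{Stationary}

The AR(p) characteristic polynomial is P(z) = 1 + 0.487z.
Stationarity requires all roots to lie outside the unit circle, i.e. |z| > 1 for every root.
This is linear in z: 1 + (0.487) z = 0  =>  z = -1/(0.487) = -2.053388,  |z| = 2.053388.
Moduli of all roots: 2.0534.
All moduli strictly greater than 1? Yes.
Verdict: Stationary.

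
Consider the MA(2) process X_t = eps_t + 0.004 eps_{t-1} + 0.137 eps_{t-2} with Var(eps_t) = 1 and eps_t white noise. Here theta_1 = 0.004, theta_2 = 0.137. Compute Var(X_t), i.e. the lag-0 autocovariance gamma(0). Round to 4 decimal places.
\gamma(0) = 1.0188

For an MA(q) process X_t = eps_t + sum_i theta_i eps_{t-i} with
Var(eps_t) = sigma^2, the variance is
  gamma(0) = sigma^2 * (1 + sum_i theta_i^2).
  sum_i theta_i^2 = (0.004)^2 + (0.137)^2 = 0.000016 + 0.018769 = 0.018785.
  gamma(0) = 1 * (1 + 0.018785) = 1 * 1.018785 = 1.018785, which rounds to 1.0188.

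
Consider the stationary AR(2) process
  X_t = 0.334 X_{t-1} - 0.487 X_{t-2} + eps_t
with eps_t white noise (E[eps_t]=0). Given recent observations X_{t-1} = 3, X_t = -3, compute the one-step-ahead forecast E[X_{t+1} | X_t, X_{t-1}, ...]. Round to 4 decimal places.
E[X_{t+1} \mid \mathcal F_t] = -2.4630

For an AR(p) model X_t = c + sum_i phi_i X_{t-i} + eps_t, the
one-step-ahead conditional mean is
  E[X_{t+1} | X_t, ...] = c + sum_i phi_i X_{t+1-i}.
Substitute known values:
  E[X_{t+1} | ...] = (0.334) * (-3) + (-0.487) * (3)
                   = -2.4630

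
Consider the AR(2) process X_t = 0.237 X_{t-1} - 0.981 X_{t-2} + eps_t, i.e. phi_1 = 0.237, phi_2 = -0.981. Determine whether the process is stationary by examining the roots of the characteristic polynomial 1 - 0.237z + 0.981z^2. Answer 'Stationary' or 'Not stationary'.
\text{Stationary}

The AR(p) characteristic polynomial is P(z) = 1 - 0.237z + 0.981z^2.
Stationarity requires all roots to lie outside the unit circle, i.e. |z| > 1 for every root.
Set 1 + (-0.237) z + (0.981) z^2 = 0, i.e. a z^2 + b z + c = 0 with a = 0.981, b = -0.237, c = 1.
Discriminant D = b^2 - 4ac = (-0.237)^2 - 4*(0.981)*1 = 0.056169 - (3.924) = -3.867831.
D < 0, so the roots are the complex-conjugate pair z = (-b +/- i sqrt(-D)) / (2a) = 0.1208 +/- 1.0024i.
For a conjugate pair |z|^2 = z * conj(z) = (product of roots) = c/a = 1/(0.981) = 1.019368, so |z| = sqrt(1.019368) = 1.0096 for both roots.
Moduli of all roots: 1.0096, 1.0096.
All moduli strictly greater than 1? Yes.
Verdict: Stationary.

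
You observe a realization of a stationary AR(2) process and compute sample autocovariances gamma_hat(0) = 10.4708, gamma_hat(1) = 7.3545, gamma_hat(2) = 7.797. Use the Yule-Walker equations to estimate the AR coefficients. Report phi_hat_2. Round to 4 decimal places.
\hat\phi_{2} = 0.4960

The Yule-Walker equations for an AR(p) process read, in matrix form,
  Gamma_p phi = r_p,   with   (Gamma_p)_{ij} = gamma(|i - j|),
                       (r_p)_i = gamma(i),   i,j = 1..p.
Substitute the sample gammas (Toeplitz matrix and right-hand side of size 2):
  Gamma_p = [[10.4708, 7.3545], [7.3545, 10.4708]]
  r_p     = [7.3545, 7.797]
Written out:
  10.4708 phi_1 + 7.3545 phi_2 = 7.3545
  7.3545 phi_1 + 10.4708 phi_2 = 7.797
Solve by Cramer's rule:
  det = gamma(0)^2 - gamma(1)^2 = (10.4708)^2 - (7.3545)^2 = 109.63765264 - 54.08867025 = 55.54898239
  phi_hat_1 = [gamma(1) gamma(0) - gamma(1) gamma(2)] / det = [(7.3545)(10.4708) - (7.3545)(7.797)] / 55.54898239 = 19.6644621 / 55.54898239 = 0.354
  phi_hat_2 = [gamma(0) gamma(2) - gamma(1)^2] / det = [(10.4708)(7.797) - (7.3545)^2] / 55.54898239 = 27.55215735 / 55.54898239 = 0.496
So phi_hat = [0.3540, 0.4960].
Therefore phi_hat_2 = 0.4960.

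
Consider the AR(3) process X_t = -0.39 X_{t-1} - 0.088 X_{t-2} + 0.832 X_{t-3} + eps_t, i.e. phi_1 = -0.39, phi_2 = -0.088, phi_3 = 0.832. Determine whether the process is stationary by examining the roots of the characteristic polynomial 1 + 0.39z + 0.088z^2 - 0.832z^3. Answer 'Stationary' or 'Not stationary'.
\text{Not stationary}

The AR(p) characteristic polynomial is P(z) = 1 + 0.39z + 0.088z^2 - 0.832z^3.
Stationarity requires all roots to lie outside the unit circle, i.e. |z| > 1 for every root.
Degree 3: look for a simple real root z0 first, then factor out (1 - z/z0) and solve the remaining quadratic.
Testing z0 = 1.25: P(1.25) = 1 + (0.39)(1.25) + (0.088)(1.25)^2 + (-0.832)(1.25)^3
  = 1 + (0.4875) + (0.1375) + (-1.625) = 0.  So z_0 = 1.25 is a root, |z_0| = 1.25.
Divide out the factor (1 - 0.8 z) = (1 - z/z0) (since 1/z0 = 0.8):
  P(z) = (1 - 0.8 z)(1 + (1.19) z + (1.04) z^2)
  [check: z-coef 1.19 - (0.8) = 0.39; z^2-coef 1.04 - (0.8)(1.19) = 0.088; z^3-coef -(0.8)(1.04) = -0.832.]
Remaining roots from the quadratic factor 1 + (1.19) z + (1.04) z^2:
  Set 1 + (1.19) z + (1.04) z^2 = 0, i.e. a z^2 + b z + c = 0 with a = 1.04, b = 1.19, c = 1.
  Discriminant D = b^2 - 4ac = (1.19)^2 - 4*(1.04)*1 = 1.4161 - (4.16) = -2.7439.
  D < 0, so the roots are the complex-conjugate pair z = (-b +/- i sqrt(-D)) / (2a) = -0.5721 +/- 0.7964i.
  For a conjugate pair |z|^2 = z * conj(z) = (product of roots) = c/a = 1/(1.04) = 0.961538, so |z| = sqrt(0.961538) = 0.9806 for both roots.
Moduli of all roots: 1.2500, 0.9806, 0.9806.
All moduli strictly greater than 1? No.
Verdict: Not stationary.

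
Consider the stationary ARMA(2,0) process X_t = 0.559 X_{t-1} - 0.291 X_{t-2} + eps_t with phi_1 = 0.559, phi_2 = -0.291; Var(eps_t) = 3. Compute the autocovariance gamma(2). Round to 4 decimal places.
\gamma(2) = -0.1975

Multiply the model equation by X_{t-k} and take expectations. With theta_0 = psi_0 = 1 and psi_j the MA(infinity) weights, this gives
  gamma(k) - sum_i phi_i gamma(k-i) = c_k,
  c_k = sigma^2 * sum_{j=k..q} theta_j psi_{j-k}   (c_k = 0 for k > q),
using gamma(-m) = gamma(m).
Pure AR (q = 0): c_0 = sigma^2 = 3, c_k = 0 for k >= 1.
Equations for k = 0, 1, 2 (AR order 2, c_2 = 0):
  (E0) gamma(0) = phi_1 gamma(1) + phi_2 gamma(2) + c_0
  (E1) gamma(1) = phi_1 gamma(0) + phi_2 gamma(1) + c_1
  (E2) gamma(2) = phi_1 gamma(1) + phi_2 gamma(0)
From (E1): gamma(1) = A gamma(0) + B with
  A = phi_1 / (1 - phi_2) = 0.559 / 1.291 = 0.432998,   B = c_1 / (1 - phi_2) = 0 / 1.291 = 0.
Insert (E2) into (E0): gamma(0) (1 - phi_2^2) = phi_1 (1 + phi_2) gamma(1) + c_0.
  phi_1 (1 + phi_2) = (0.559)(0.709) = 0.396331,   1 - phi_2^2 = 0.915319.
Replace gamma(1) by A gamma(0) + B and collect gamma(0):
  gamma(0) [0.915319 - (0.396331)(0.432998)] = c_0 = 3
  gamma(0) * 0.743709 = 3
  gamma(0) = 3 / 0.743709 = 4.033838.
  gamma(1) = A gamma(0) = (0.432998)(4.033838) = 1.746642.
  gamma(2) = phi_1 gamma(1) + phi_2 gamma(0) = (0.559)(1.746642) + (-0.291)(4.033838) = -0.197474.
Therefore gamma(2) = -0.1975 (to 4 decimal places).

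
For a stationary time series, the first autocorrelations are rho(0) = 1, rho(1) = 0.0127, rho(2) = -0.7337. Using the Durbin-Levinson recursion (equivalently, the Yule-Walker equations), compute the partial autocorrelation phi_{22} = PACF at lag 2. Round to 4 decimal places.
\phi_{22} = -0.7340

The PACF at lag k is phi_{kk}, the last component of the solution
to the Yule-Walker system G_k phi = r_k where
  (G_k)_{ij} = rho(|i - j|), (r_k)_i = rho(i), i,j = 1..k.
Equivalently, Durbin-Levinson gives phi_{kk} iteratively:
  phi_{11} = rho(1)
  phi_{kk} = [rho(k) - sum_{j=1..k-1} phi_{k-1,j} rho(k-j)]
            / [1 - sum_{j=1..k-1} phi_{k-1,j} rho(j)],
  phi_{k,j} = phi_{k-1,j} - phi_{kk} phi_{k-1,k-j},  j = 1..k-1.
Step k = 1:
  phi_11 = rho(1) = 0.0127.
Step k = 2:
  phi_22 = [rho(2) - phi_11 rho(1)] / [1 - phi_11 rho(1)] = [-0.7337 - (0.0127)(0.0127)] / [1 - (0.0127)(0.0127)]
         = -0.73386129 / 0.99983871 = -0.734.
Therefore phi_{22} = -0.7340.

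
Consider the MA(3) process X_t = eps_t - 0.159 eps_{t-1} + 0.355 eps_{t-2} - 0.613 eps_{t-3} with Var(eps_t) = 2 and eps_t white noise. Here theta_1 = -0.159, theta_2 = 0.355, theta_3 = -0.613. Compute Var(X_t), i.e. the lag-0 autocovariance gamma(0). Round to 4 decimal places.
\gamma(0) = 3.0542

For an MA(q) process X_t = eps_t + sum_i theta_i eps_{t-i} with
Var(eps_t) = sigma^2, the variance is
  gamma(0) = sigma^2 * (1 + sum_i theta_i^2).
  sum_i theta_i^2 = (-0.159)^2 + (0.355)^2 + (-0.613)^2 = 0.025281 + 0.126025 + 0.375769 = 0.527075.
  gamma(0) = 2 * (1 + 0.527075) = 2 * 1.527075 = 3.05415, which rounds to 3.0542.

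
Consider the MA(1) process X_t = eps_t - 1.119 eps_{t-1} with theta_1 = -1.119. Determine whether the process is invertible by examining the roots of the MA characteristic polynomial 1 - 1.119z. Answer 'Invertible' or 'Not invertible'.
\text{Not invertible}

The MA(q) characteristic polynomial is P(z) = 1 - 1.119z.
Invertibility requires all roots to lie outside the unit circle, i.e. |z| > 1 for every root.
This is linear in z: 1 + (-1.119) z = 0  =>  z = -1/(-1.119) = 0.893655,  |z| = 0.893655.
Moduli of all roots: 0.8937.
All moduli strictly greater than 1? No.
Verdict: Not invertible.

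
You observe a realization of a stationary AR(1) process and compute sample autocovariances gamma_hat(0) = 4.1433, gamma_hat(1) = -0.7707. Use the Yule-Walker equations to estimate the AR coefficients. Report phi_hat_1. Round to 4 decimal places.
\hat\phi_{1} = -0.1860

The Yule-Walker equations for an AR(p) process read, in matrix form,
  Gamma_p phi = r_p,   with   (Gamma_p)_{ij} = gamma(|i - j|),
                       (r_p)_i = gamma(i),   i,j = 1..p.
Substitute the sample gammas (Toeplitz matrix and right-hand side of size 1):
  Gamma_p = [[4.1433]]
  r_p     = [-0.7707]
With p = 1 this is the single equation gamma(0) phi_1 = gamma(1):
  phi_hat_1 = gamma(1) / gamma(0) = -0.7707 / 4.1433 = -0.1860.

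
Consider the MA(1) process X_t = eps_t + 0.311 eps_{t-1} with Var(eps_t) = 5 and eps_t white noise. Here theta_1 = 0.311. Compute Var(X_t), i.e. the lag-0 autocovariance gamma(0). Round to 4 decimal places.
\gamma(0) = 5.4836

For an MA(q) process X_t = eps_t + sum_i theta_i eps_{t-i} with
Var(eps_t) = sigma^2, the variance is
  gamma(0) = sigma^2 * (1 + sum_i theta_i^2).
  sum_i theta_i^2 = (0.311)^2 = 0.096721.
  gamma(0) = 5 * (1 + 0.096721) = 5 * 1.096721 = 5.483605, which rounds to 5.4836.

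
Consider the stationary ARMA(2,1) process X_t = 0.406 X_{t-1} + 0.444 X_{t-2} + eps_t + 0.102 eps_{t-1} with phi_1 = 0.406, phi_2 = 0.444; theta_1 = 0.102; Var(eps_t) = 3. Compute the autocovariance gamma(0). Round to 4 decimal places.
\gamma(0) = 9.2808

Multiply the model equation by X_{t-k} and take expectations. With theta_0 = psi_0 = 1 and psi_j the MA(infinity) weights, this gives
  gamma(k) - sum_i phi_i gamma(k-i) = c_k,
  c_k = sigma^2 * sum_{j=k..q} theta_j psi_{j-k}   (c_k = 0 for k > q),
using gamma(-m) = gamma(m).
psi-weights needed (psi_j = theta_j + sum_i phi_i psi_{j-i}):
  psi_1 = theta_1 + phi_1 = 0.102 + (0.406) = 0.508
Right-hand sides:
  c_0 = sigma^2 (1 + theta_1 psi_1) = 3 * (1 + (0.102)(0.508)) = 3 * 1.051816 = 3.155448
  c_1 = sigma^2 theta_1 = 3 * (0.102) = 0.306
  c_2 = 0
Equations for k = 0, 1, 2 (AR order 2, c_2 = 0):
  (E0) gamma(0) = phi_1 gamma(1) + phi_2 gamma(2) + c_0
  (E1) gamma(1) = phi_1 gamma(0) + phi_2 gamma(1) + c_1
  (E2) gamma(2) = phi_1 gamma(1) + phi_2 gamma(0)
From (E1): gamma(1) = A gamma(0) + B with
  A = phi_1 / (1 - phi_2) = 0.406 / 0.556 = 0.730216,   B = c_1 / (1 - phi_2) = 0.306 / 0.556 = 0.55036.
Insert (E2) into (E0): gamma(0) (1 - phi_2^2) = phi_1 (1 + phi_2) gamma(1) + c_0.
  phi_1 (1 + phi_2) = (0.406)(1.444) = 0.586264,   1 - phi_2^2 = 0.802864.
Replace gamma(1) by A gamma(0) + B and collect gamma(0):
  gamma(0) [0.802864 - (0.586264)(0.730216)] = (0.586264)(0.55036) + 3.155448
  gamma(0) * 0.374765 = 3.478104
  gamma(0) = 3.478104 / 0.374765 = 9.280766.
Therefore gamma(0) = 9.2808 (to 4 decimal places).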